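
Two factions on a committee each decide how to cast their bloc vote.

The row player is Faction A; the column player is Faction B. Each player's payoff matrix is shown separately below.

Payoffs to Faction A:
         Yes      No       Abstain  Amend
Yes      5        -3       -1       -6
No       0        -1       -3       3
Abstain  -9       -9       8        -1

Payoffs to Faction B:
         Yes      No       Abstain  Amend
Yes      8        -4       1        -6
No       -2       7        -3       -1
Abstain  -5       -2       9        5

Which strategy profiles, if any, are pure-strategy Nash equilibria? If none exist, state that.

(Yes, Yes): Faction A gets 5, best alternative 0; Faction B gets 8, best alternative 1. No profitable deviation — NE.
(Yes, No): Faction A can switch to No (-3 → -1). Not NE.
(Yes, Abstain): Faction A can switch to Abstain (-1 → 8). Not NE.
(Yes, Amend): Faction A can switch to No (-6 → 3). Not NE.
(No, Yes): Faction A can switch to Yes (0 → 5). Not NE.
(No, No): Faction A gets -1, best alternative -3; Faction B gets 7, best alternative -1. No profitable deviation — NE.
(No, Abstain): Faction A can switch to Yes (-3 → -1). Not NE.
(No, Amend): Faction B can switch to No (-1 → 7). Not NE.
(Abstain, Yes): Faction A can switch to Yes (-9 → 5). Not NE.
(Abstain, No): Faction A can switch to Yes (-9 → -3). Not NE.
(Abstain, Abstain): Faction A gets 8, best alternative -1; Faction B gets 9, best alternative 5. No profitable deviation — NE.
(Abstain, Amend): Faction A can switch to No (-1 → 3). Not NE.

Pure-strategy Nash equilibria: (Yes, Yes); (No, No); (Abstain, Abstain)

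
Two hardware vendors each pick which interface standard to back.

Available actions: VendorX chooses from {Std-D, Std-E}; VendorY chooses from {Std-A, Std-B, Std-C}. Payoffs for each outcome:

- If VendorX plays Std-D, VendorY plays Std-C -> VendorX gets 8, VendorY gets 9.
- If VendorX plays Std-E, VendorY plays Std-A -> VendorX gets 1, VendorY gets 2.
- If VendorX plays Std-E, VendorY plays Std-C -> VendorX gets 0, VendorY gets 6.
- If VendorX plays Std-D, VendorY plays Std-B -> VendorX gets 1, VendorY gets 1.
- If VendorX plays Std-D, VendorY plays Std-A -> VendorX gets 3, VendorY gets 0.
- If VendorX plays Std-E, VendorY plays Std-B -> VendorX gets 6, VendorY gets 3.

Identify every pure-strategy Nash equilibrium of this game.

The unique pure-strategy Nash equilibrium is (Std-D, Std-C).

For each player, find the best response to each opponent profile; mutual best responses are the pure NE.
VendorX against Std-A: payoffs 3, 1 → best response Std-D.
VendorX against Std-B: payoffs 1, 6 → best response Std-E.
VendorX against Std-C: payoffs 8, 0 → best response Std-D.
VendorY against Std-D: payoffs 0, 1, 9 → best response Std-C.
VendorY against Std-E: payoffs 2, 3, 6 → best response Std-C.
Mutual best responses: (Std-D, Std-C).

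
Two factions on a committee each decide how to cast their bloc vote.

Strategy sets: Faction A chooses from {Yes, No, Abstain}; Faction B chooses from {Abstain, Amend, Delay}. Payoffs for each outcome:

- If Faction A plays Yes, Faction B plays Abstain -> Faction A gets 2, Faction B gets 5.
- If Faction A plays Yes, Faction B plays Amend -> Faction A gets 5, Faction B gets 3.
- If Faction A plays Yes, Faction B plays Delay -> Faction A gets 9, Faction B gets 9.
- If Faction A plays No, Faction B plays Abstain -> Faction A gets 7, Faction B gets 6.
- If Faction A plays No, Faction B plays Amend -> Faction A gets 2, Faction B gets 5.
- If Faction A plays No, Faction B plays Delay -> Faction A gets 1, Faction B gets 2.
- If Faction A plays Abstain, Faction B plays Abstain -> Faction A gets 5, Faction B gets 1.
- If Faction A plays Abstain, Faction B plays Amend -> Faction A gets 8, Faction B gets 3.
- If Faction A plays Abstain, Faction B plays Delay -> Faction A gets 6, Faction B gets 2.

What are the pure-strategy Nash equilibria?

(Yes, Abstain): Faction A can switch to No (2 → 7). Not NE.
(Yes, Amend): Faction A can switch to Abstain (5 → 8). Not NE.
(Yes, Delay): Faction A gets 9, best alternative 6; Faction B gets 9, best alternative 5. No profitable deviation — NE.
(No, Abstain): Faction A gets 7, best alternative 5; Faction B gets 6, best alternative 5. No profitable deviation — NE.
(No, Amend): Faction A can switch to Yes (2 → 5). Not NE.
(No, Delay): Faction A can switch to Yes (1 → 9). Not NE.
(Abstain, Abstain): Faction A can switch to No (5 → 7). Not NE.
(Abstain, Amend): Faction A gets 8, best alternative 5; Faction B gets 3, best alternative 2. No profitable deviation — NE.
(Abstain, Delay): Faction A can switch to Yes (6 → 9). Not NE.

The pure Nash equilibria are (Yes, Delay); (No, Abstain); (Abstain, Amend).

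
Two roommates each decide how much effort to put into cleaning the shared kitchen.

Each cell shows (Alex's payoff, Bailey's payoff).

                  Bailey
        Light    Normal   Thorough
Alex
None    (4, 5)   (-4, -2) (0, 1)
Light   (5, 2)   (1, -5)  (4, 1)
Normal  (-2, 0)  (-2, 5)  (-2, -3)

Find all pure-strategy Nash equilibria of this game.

Alex against Light: payoffs 4, 5, -2 → best response Light.
Alex against Normal: payoffs -4, 1, -2 → best response Light.
Alex against Thorough: payoffs 0, 4, -2 → best response Light.
Bailey against None: payoffs 5, -2, 1 → best response Light.
Bailey against Light: payoffs 2, -5, 1 → best response Light.
Bailey against Normal: payoffs 0, 5, -3 → best response Normal.
Mutual best responses: (Light, Light).

The unique pure-strategy Nash equilibrium is (Light, Light).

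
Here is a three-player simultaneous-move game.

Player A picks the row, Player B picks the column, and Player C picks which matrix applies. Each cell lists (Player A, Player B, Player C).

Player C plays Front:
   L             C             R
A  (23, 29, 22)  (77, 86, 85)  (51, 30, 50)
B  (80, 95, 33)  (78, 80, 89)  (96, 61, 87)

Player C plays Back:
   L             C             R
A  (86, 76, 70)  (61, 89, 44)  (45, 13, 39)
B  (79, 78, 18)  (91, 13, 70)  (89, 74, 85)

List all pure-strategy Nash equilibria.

The unique pure-strategy Nash equilibrium is (B, L, Front).

(A, L, Front): Player A can switch to B (23 → 80). Not NE.
(A, L, Back): Player B can switch to C (76 → 89). Not NE.
(A, C, Front): Player A can switch to B (77 → 78). Not NE.
(A, C, Back): Player A can switch to B (61 → 91). Not NE.
(A, R, Front): Player A can switch to B (51 → 96). Not NE.
(A, R, Back): Player A can switch to B (45 → 89). Not NE.
(B, L, Front): Player A gets 80, best alternative 23; Player B gets 95, best alternative 80; Player C gets 33, best alternative 18. No profitable deviation — NE.
(The remaining 5 profiles each have a profitable deviation by the same check.)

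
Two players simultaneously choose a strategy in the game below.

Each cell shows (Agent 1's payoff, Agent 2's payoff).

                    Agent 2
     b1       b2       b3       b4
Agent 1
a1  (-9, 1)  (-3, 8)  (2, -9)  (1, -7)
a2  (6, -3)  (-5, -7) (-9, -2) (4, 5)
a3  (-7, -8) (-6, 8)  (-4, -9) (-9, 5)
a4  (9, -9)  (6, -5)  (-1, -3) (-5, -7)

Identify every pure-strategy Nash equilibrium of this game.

Mark each player's best response to every combination of opponents' strategies; a profile where every player is best-responding is a pure Nash equilibrium.
Agent 1 against b1: payoffs -9, 6, -7, 9 → best response a4.
Agent 1 against b2: payoffs -3, -5, -6, 6 → best response a4.
Agent 1 against b3: payoffs 2, -9, -4, -1 → best response a1.
Agent 1 against b4: payoffs 1, 4, -9, -5 → best response a2.
Agent 2 against a1: payoffs 1, 8, -9, -7 → best response b2.
Agent 2 against a2: payoffs -3, -7, -2, 5 → best response b4.
Agent 2 against a3: payoffs -8, 8, -9, 5 → best response b2.
Agent 2 against a4: payoffs -9, -5, -3, -7 → best response b3.
Mutual best responses: (a2, b4).

The unique pure-strategy Nash equilibrium is (a2, b4).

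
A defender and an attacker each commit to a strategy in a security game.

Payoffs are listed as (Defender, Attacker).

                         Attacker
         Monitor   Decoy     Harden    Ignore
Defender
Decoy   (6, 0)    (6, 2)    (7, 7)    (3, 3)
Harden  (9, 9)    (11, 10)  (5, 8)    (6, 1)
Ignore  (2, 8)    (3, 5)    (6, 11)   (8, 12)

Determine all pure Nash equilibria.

(Decoy, Monitor): Defender can switch to Harden (6 → 9). Not NE.
(Decoy, Decoy): Defender can switch to Harden (6 → 11). Not NE.
(Decoy, Harden): Defender gets 7, best alternative 6; Attacker gets 7, best alternative 3. No profitable deviation — NE.
(Decoy, Ignore): Defender can switch to Harden (3 → 6). Not NE.
(Harden, Monitor): Attacker can switch to Decoy (9 → 10). Not NE.
(Harden, Decoy): Defender gets 11, best alternative 6; Attacker gets 10, best alternative 9. No profitable deviation — NE.
(Harden, Harden): Defender can switch to Decoy (5 → 7). Not NE.
(Harden, Ignore): Defender can switch to Ignore (6 → 8). Not NE.
(Ignore, Ignore): Defender gets 8, best alternative 6; Attacker gets 12, best alternative 11. No profitable deviation — NE.
(The remaining 3 profiles each have a profitable deviation by the same check.)

(Decoy, Harden), (Harden, Decoy), (Ignore, Ignore)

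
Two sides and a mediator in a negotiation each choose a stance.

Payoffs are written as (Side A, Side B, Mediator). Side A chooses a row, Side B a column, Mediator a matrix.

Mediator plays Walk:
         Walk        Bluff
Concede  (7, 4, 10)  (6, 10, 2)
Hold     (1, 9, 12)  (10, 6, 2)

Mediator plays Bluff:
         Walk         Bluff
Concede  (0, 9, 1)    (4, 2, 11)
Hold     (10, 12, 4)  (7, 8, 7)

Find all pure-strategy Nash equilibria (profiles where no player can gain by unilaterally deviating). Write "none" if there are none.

No pure-strategy Nash equilibrium.

Side A against (Walk, Walk): payoffs 7, 1 → best response Concede.
Side A against (Walk, Bluff): payoffs 0, 10 → best response Hold.
Side A against (Bluff, Walk): payoffs 6, 10 → best response Hold.
Side A against (Bluff, Bluff): payoffs 4, 7 → best response Hold.
Side B against (Concede, Walk): payoffs 4, 10 → best response Bluff.
Side B against (Concede, Bluff): payoffs 9, 2 → best response Walk.
Side B against (Hold, Walk): payoffs 9, 6 → best response Walk.
Side B against (Hold, Bluff): payoffs 12, 8 → best response Walk.
Mediator against (Concede, Walk): payoffs 10, 1 → best response Walk.
Mediator against (Concede, Bluff): payoffs 2, 11 → best response Bluff.
Mediator against (Hold, Walk): payoffs 12, 4 → best response Walk.
Mediator against (Hold, Bluff): payoffs 2, 7 → best response Bluff.
No profile is a mutual best response for all players.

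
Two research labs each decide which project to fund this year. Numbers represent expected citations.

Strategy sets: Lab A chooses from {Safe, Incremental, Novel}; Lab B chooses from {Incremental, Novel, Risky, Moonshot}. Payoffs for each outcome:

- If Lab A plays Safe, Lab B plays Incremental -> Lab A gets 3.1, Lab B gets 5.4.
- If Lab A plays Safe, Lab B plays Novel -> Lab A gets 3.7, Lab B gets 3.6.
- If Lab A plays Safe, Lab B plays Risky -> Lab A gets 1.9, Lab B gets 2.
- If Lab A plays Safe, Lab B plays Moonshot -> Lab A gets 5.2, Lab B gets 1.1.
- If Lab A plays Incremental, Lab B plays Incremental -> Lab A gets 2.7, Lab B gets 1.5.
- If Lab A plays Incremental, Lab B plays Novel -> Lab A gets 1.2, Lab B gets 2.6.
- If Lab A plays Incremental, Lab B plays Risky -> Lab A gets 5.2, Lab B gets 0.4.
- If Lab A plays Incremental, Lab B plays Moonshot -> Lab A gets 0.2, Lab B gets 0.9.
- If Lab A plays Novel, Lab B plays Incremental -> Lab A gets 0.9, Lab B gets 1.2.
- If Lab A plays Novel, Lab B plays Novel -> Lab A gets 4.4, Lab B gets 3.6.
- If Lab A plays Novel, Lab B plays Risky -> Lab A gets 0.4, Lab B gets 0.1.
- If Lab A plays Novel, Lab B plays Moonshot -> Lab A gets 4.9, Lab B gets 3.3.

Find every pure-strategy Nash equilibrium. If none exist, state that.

Pure-strategy Nash equilibria: (Safe, Incremental) and (Novel, Novel)

(Safe, Incremental): Lab A gets 3.1, best alternative 2.7; Lab B gets 5.4, best alternative 3.6. No profitable deviation — NE.
(Safe, Novel): Lab A can switch to Novel (3.7 → 4.4). Not NE.
(Safe, Risky): Lab A can switch to Incremental (1.9 → 5.2). Not NE.
(Safe, Moonshot): Lab B can switch to Incremental (1.1 → 5.4). Not NE.
(Incremental, Incremental): Lab A can switch to Safe (2.7 → 3.1). Not NE.
(Incremental, Novel): Lab A can switch to Safe (1.2 → 3.7). Not NE.
(Incremental, Risky): Lab B can switch to Incremental (0.4 → 1.5). Not NE.
(Incremental, Moonshot): Lab A can switch to Safe (0.2 → 5.2). Not NE.
(Novel, Incremental): Lab A can switch to Safe (0.9 → 3.1). Not NE.
(Novel, Novel): Lab A gets 4.4, best alternative 3.7; Lab B gets 3.6, best alternative 3.3. No profitable deviation — NE.
(Novel, Risky): Lab A can switch to Safe (0.4 → 1.9). Not NE.
(Novel, Moonshot): Lab A can switch to Safe (4.9 → 5.2). Not NE.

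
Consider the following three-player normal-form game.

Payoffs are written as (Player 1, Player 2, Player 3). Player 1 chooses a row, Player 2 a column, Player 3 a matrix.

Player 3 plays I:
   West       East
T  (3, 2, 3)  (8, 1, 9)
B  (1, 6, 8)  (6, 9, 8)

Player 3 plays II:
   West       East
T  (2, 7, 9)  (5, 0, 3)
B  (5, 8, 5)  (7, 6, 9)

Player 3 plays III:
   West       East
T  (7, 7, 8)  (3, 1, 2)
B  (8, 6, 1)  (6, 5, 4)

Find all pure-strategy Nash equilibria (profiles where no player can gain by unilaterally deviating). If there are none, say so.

Player 1 against (West, I): payoffs 3, 1 → best response T.
Player 1 against (West, II): payoffs 2, 5 → best response B.
Player 1 against (West, III): payoffs 7, 8 → best response B.
Player 1 against (East, I): payoffs 8, 6 → best response T.
Player 1 against (East, II): payoffs 5, 7 → best response B.
Player 1 against (East, III): payoffs 3, 6 → best response B.
Player 2 against (T, I): payoffs 2, 1 → best response West.
Player 2 against (T, II): payoffs 7, 0 → best response West.
Player 2 against (T, III): payoffs 7, 1 → best response West.
Player 2 against (B, I): payoffs 6, 9 → best response East.
Player 2 against (B, II): payoffs 8, 6 → best response West.
Player 2 against (B, III): payoffs 6, 5 → best response West.
Player 3 against (T, West): payoffs 3, 9, 8 → best response II.
Player 3 against (T, East): payoffs 9, 3, 2 → best response I.
Player 3 against (B, West): payoffs 8, 5, 1 → best response I.
Player 3 against (B, East): payoffs 8, 9, 4 → best response II.
No profile is a mutual best response for all players.

There is no pure-strategy Nash equilibrium.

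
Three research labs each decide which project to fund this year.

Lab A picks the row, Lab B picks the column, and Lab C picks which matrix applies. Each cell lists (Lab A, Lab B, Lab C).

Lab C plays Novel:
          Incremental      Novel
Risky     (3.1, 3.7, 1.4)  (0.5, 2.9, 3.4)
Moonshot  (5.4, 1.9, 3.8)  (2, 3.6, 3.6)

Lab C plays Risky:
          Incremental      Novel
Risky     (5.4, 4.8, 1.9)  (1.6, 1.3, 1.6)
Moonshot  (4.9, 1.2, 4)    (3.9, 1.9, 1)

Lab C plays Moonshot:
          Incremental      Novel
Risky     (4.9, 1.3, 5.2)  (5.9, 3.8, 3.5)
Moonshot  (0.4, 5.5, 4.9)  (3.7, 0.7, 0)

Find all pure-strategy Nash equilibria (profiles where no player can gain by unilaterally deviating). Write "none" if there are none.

(Risky, Novel, Moonshot) and (Moonshot, Novel, Novel)

Lab A against (Incremental, Novel): payoffs 3.1, 5.4 → best response Moonshot.
Lab A against (Incremental, Risky): payoffs 5.4, 4.9 → best response Risky.
Lab A against (Incremental, Moonshot): payoffs 4.9, 0.4 → best response Risky.
Lab A against (Novel, Novel): payoffs 0.5, 2 → best response Moonshot.
Lab A against (Novel, Risky): payoffs 1.6, 3.9 → best response Moonshot.
Lab A against (Novel, Moonshot): payoffs 5.9, 3.7 → best response Risky.
Lab B against (Risky, Novel): payoffs 3.7, 2.9 → best response Incremental.
Lab B against (Risky, Risky): payoffs 4.8, 1.3 → best response Incremental.
Lab B against (Risky, Moonshot): payoffs 1.3, 3.8 → best response Novel.
Lab B against (Moonshot, Novel): payoffs 1.9, 3.6 → best response Novel.
Lab B against (Moonshot, Risky): payoffs 1.2, 1.9 → best response Novel.
Lab B against (Moonshot, Moonshot): payoffs 5.5, 0.7 → best response Incremental.
Lab C against (Risky, Incremental): payoffs 1.4, 1.9, 5.2 → best response Moonshot.
Lab C against (Risky, Novel): payoffs 3.4, 1.6, 3.5 → best response Moonshot.
Lab C against (Moonshot, Incremental): payoffs 3.8, 4, 4.9 → best response Moonshot.
Lab C against (Moonshot, Novel): payoffs 3.6, 1, 0 → best response Novel.
Mutual best responses: (Risky, Novel, Moonshot); (Moonshot, Novel, Novel).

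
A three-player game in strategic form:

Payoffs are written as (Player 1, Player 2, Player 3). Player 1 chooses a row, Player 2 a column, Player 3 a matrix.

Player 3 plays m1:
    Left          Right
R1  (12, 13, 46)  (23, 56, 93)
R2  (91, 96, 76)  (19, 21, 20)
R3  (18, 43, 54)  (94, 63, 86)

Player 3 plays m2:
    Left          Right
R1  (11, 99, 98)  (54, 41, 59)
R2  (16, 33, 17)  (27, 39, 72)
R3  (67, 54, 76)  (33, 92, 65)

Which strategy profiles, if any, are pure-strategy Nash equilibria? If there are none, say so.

(R1, Left, m1): Player 1 can switch to R2 (12 → 91). Not NE.
(R1, Left, m2): Player 1 can switch to R2 (11 → 16). Not NE.
(R1, Right, m1): Player 1 can switch to R3 (23 → 94). Not NE.
(R1, Right, m2): Player 2 can switch to Left (41 → 99). Not NE.
(R2, Left, m1): Player 1 gets 91, best alternative 18; Player 2 gets 96, best alternative 21; Player 3 gets 76, best alternative 17. No profitable deviation — NE.
(R2, Left, m2): Player 1 can switch to R3 (16 → 67). Not NE.
(R2, Right, m1): Player 1 can switch to R1 (19 → 23). Not NE.
(R2, Right, m2): Player 1 can switch to R1 (27 → 54). Not NE.
(R3, Left, m1): Player 1 can switch to R2 (18 → 91). Not NE.
(R3, Left, m2): Player 2 can switch to Right (54 → 92). Not NE.
(R3, Right, m1): Player 1 gets 94, best alternative 23; Player 2 gets 63, best alternative 43; Player 3 gets 86, best alternative 65. No profitable deviation — NE.
(R3, Right, m2): Player 1 can switch to R1 (33 → 54). Not NE.

(R2, Left, m1) and (R3, Right, m1)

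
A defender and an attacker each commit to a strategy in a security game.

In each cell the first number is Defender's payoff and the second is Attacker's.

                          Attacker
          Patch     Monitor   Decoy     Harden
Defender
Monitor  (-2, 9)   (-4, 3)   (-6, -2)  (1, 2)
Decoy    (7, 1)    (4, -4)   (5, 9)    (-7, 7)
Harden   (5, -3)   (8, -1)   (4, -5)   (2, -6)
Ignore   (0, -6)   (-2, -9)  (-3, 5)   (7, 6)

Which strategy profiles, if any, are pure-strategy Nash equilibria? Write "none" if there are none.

The pure Nash equilibria are (Decoy, Decoy) and (Harden, Monitor) and (Ignore, Harden).

Check each profile: it is a Nash equilibrium iff no player can strictly gain by switching unilaterally.
(Monitor, Patch): Defender can switch to Decoy (-2 → 7). Not NE.
(Monitor, Monitor): Defender can switch to Decoy (-4 → 4). Not NE.
(Monitor, Decoy): Defender can switch to Decoy (-6 → 5). Not NE.
(Monitor, Harden): Defender can switch to Harden (1 → 2). Not NE.
(Decoy, Patch): Attacker can switch to Decoy (1 → 9). Not NE.
(Decoy, Monitor): Defender can switch to Harden (4 → 8). Not NE.
(Decoy, Decoy): Defender gets 5, best alternative 4; Attacker gets 9, best alternative 7. No profitable deviation — NE.
(Decoy, Harden): Defender can switch to Monitor (-7 → 1). Not NE.
(Harden, Patch): Defender can switch to Decoy (5 → 7). Not NE.
(Harden, Monitor): Defender gets 8, best alternative 4; Attacker gets -1, best alternative -3. No profitable deviation — NE.
(Harden, Decoy): Defender can switch to Decoy (4 → 5). Not NE.
(Harden, Harden): Defender can switch to Ignore (2 → 7). Not NE.
(Ignore, Harden): Defender gets 7, best alternative 2; Attacker gets 6, best alternative 5. No profitable deviation — NE.
(The remaining 3 profiles each have a profitable deviation by the same check.)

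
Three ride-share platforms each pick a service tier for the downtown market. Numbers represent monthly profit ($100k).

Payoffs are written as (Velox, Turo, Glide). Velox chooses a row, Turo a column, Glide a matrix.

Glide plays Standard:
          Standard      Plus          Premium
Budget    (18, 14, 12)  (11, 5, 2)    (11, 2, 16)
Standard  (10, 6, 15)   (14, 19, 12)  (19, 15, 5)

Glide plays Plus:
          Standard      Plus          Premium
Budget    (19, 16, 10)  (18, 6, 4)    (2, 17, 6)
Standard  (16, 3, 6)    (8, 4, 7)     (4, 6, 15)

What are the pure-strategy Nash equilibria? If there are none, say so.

(Budget, Standard, Standard): Velox gets 18, best alternative 10; Turo gets 14, best alternative 5; Glide gets 12, best alternative 10. No profitable deviation — NE.
(Budget, Standard, Plus): Turo can switch to Premium (16 → 17). Not NE.
(Budget, Plus, Standard): Velox can switch to Standard (11 → 14). Not NE.
(Budget, Plus, Plus): Turo can switch to Standard (6 → 16). Not NE.
(Budget, Premium, Standard): Velox can switch to Standard (11 → 19). Not NE.
(Budget, Premium, Plus): Velox can switch to Standard (2 → 4). Not NE.
(Standard, Standard, Standard): Velox can switch to Budget (10 → 18). Not NE.
(Standard, Standard, Plus): Velox can switch to Budget (16 → 19). Not NE.
(Standard, Plus, Standard): Velox gets 14, best alternative 11; Turo gets 19, best alternative 15; Glide gets 12, best alternative 7. No profitable deviation — NE.
(Standard, Plus, Plus): Velox can switch to Budget (8 → 18). Not NE.
(Standard, Premium, Standard): Turo can switch to Plus (15 → 19). Not NE.
(Standard, Premium, Plus): Velox gets 4, best alternative 2; Turo gets 6, best alternative 4; Glide gets 15, best alternative 5. No profitable deviation — NE.

(Budget, Standard, Standard), (Standard, Plus, Standard), (Standard, Premium, Plus)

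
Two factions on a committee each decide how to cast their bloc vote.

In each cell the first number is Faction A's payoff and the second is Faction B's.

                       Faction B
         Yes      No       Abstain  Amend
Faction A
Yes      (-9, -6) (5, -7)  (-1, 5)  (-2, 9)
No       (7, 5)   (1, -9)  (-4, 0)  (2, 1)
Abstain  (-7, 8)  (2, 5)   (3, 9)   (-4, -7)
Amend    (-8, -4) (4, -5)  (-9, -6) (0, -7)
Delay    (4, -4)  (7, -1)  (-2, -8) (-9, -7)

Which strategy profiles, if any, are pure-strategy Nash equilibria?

Pure-strategy Nash equilibria: (No, Yes), (Abstain, Abstain), (Delay, No)

(Yes, Yes): Faction A can switch to No (-9 → 7). Not NE.
(Yes, No): Faction A can switch to Delay (5 → 7). Not NE.
(Yes, Abstain): Faction A can switch to Abstain (-1 → 3). Not NE.
(Yes, Amend): Faction A can switch to No (-2 → 2). Not NE.
(No, Yes): Faction A gets 7, best alternative 4; Faction B gets 5, best alternative 1. No profitable deviation — NE.
(No, No): Faction A can switch to Yes (1 → 5). Not NE.
(No, Abstain): Faction A can switch to Yes (-4 → -1). Not NE.
(No, Amend): Faction B can switch to Yes (1 → 5). Not NE.
(Abstain, Yes): Faction A can switch to No (-7 → 7). Not NE.
(Abstain, No): Faction A can switch to Yes (2 → 5). Not NE.
(Abstain, Abstain): Faction A gets 3, best alternative -1; Faction B gets 9, best alternative 8. No profitable deviation — NE.
(Abstain, Amend): Faction A can switch to Yes (-4 → -2). Not NE.
(Amend, Yes): Faction A can switch to No (-8 → 7). Not NE.
(Amend, No): Faction A can switch to Yes (4 → 5). Not NE.
(Delay, No): Faction A gets 7, best alternative 5; Faction B gets -1, best alternative -4. No profitable deviation — NE.
(The remaining 5 profiles each have a profitable deviation by the same check.)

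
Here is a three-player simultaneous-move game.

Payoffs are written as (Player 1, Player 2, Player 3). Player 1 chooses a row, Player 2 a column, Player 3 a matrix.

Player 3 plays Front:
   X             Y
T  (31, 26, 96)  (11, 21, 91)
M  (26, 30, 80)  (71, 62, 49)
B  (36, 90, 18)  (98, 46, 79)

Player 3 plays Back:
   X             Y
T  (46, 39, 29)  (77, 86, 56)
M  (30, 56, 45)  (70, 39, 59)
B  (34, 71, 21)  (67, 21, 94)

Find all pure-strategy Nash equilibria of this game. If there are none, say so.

There is no pure-strategy Nash equilibrium.

(T, X, Front): Player 1 can switch to B (31 → 36). Not NE.
(T, X, Back): Player 2 can switch to Y (39 → 86). Not NE.
(T, Y, Front): Player 1 can switch to M (11 → 71). Not NE.
(T, Y, Back): Player 3 can switch to Front (56 → 91). Not NE.
(M, X, Front): Player 1 can switch to T (26 → 31). Not NE.
(M, X, Back): Player 1 can switch to T (30 → 46). Not NE.
(The remaining 6 profiles each have a profitable deviation by the same check.)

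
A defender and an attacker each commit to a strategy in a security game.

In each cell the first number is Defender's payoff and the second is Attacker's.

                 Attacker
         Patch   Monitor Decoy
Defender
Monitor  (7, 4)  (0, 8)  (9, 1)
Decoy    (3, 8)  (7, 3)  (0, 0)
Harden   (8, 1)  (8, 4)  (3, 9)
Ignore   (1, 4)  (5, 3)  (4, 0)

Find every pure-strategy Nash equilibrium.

For each strategy profile, look for a profitable unilateral deviation.
(Monitor, Patch): Defender can switch to Harden (7 → 8). Not NE.
(Monitor, Monitor): Defender can switch to Decoy (0 → 7). Not NE.
(Monitor, Decoy): Attacker can switch to Patch (1 → 4). Not NE.
(Decoy, Patch): Defender can switch to Monitor (3 → 7). Not NE.
(Decoy, Monitor): Defender can switch to Harden (7 → 8). Not NE.
(Decoy, Decoy): Defender can switch to Monitor (0 → 9). Not NE.
(Harden, Patch): Attacker can switch to Monitor (1 → 4). Not NE.
(Harden, Monitor): Attacker can switch to Decoy (4 → 9). Not NE.
(Harden, Decoy): Defender can switch to Monitor (3 → 9). Not NE.
(Ignore, Patch): Defender can switch to Monitor (1 → 7). Not NE.
(The remaining 2 profiles each have a profitable deviation by the same check.)

none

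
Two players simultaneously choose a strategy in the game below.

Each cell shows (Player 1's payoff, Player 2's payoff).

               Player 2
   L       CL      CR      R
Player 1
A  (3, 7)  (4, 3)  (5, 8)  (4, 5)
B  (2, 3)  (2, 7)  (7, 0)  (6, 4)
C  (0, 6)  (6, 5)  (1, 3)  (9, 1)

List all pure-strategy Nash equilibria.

There is no pure-strategy Nash equilibrium.

Check each profile: it is a Nash equilibrium iff no player can strictly gain by switching unilaterally.
(A, L): Player 2 can switch to CR (7 → 8). Not NE.
(A, CL): Player 1 can switch to C (4 → 6). Not NE.
(A, CR): Player 1 can switch to B (5 → 7). Not NE.
(A, R): Player 1 can switch to B (4 → 6). Not NE.
(B, L): Player 1 can switch to A (2 → 3). Not NE.
(B, CL): Player 1 can switch to A (2 → 4). Not NE.
(B, CR): Player 2 can switch to L (0 → 3). Not NE.
(B, R): Player 1 can switch to C (6 → 9). Not NE.
(The remaining 4 profiles each have a profitable deviation by the same check.)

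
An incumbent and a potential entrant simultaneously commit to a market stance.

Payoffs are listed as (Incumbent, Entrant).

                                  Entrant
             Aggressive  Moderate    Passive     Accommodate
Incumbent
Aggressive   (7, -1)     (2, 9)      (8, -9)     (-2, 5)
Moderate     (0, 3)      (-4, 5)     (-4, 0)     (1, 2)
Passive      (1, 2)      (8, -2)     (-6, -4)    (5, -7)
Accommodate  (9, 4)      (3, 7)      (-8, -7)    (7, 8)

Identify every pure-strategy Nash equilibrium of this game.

(Aggressive, Aggressive): Incumbent can switch to Accommodate (7 → 9). Not NE.
(Aggressive, Moderate): Incumbent can switch to Passive (2 → 8). Not NE.
(Aggressive, Passive): Entrant can switch to Aggressive (-9 → -1). Not NE.
(Aggressive, Accommodate): Incumbent can switch to Moderate (-2 → 1). Not NE.
(Moderate, Aggressive): Incumbent can switch to Aggressive (0 → 7). Not NE.
(Moderate, Moderate): Incumbent can switch to Aggressive (-4 → 2). Not NE.
(Moderate, Passive): Incumbent can switch to Aggressive (-4 → 8). Not NE.
(Moderate, Accommodate): Incumbent can switch to Passive (1 → 5). Not NE.
(Passive, Aggressive): Incumbent can switch to Aggressive (1 → 7). Not NE.
(Passive, Moderate): Entrant can switch to Aggressive (-2 → 2). Not NE.
(Passive, Passive): Incumbent can switch to Aggressive (-6 → 8). Not NE.
(Passive, Accommodate): Incumbent can switch to Accommodate (5 → 7). Not NE.
(Accommodate, Accommodate): Incumbent gets 7, best alternative 5; Entrant gets 8, best alternative 7. No profitable deviation — NE.
(The remaining 3 profiles each have a profitable deviation by the same check.)

The unique pure-strategy Nash equilibrium is (Accommodate, Accommodate).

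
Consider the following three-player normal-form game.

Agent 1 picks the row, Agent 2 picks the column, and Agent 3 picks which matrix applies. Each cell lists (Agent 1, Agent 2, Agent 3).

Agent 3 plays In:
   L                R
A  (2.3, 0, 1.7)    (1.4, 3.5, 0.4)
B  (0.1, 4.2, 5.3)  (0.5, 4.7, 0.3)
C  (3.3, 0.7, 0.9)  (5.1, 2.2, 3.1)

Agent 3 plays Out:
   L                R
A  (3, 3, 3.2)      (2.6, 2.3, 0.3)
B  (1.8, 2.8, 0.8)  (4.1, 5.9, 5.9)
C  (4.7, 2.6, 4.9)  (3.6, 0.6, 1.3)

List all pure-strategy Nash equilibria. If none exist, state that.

Agent 1 against (L, In): payoffs 2.3, 0.1, 3.3 → best response C.
Agent 1 against (L, Out): payoffs 3, 1.8, 4.7 → best response C.
Agent 1 against (R, In): payoffs 1.4, 0.5, 5.1 → best response C.
Agent 1 against (R, Out): payoffs 2.6, 4.1, 3.6 → best response B.
Agent 2 against (A, In): payoffs 0, 3.5 → best response R.
Agent 2 against (A, Out): payoffs 3, 2.3 → best response L.
Agent 2 against (B, In): payoffs 4.2, 4.7 → best response R.
Agent 2 against (B, Out): payoffs 2.8, 5.9 → best response R.
Agent 2 against (C, In): payoffs 0.7, 2.2 → best response R.
Agent 2 against (C, Out): payoffs 2.6, 0.6 → best response L.
Agent 3 against (A, L): payoffs 1.7, 3.2 → best response Out.
Agent 3 against (A, R): payoffs 0.4, 0.3 → best response In.
Agent 3 against (B, L): payoffs 5.3, 0.8 → best response In.
Agent 3 against (B, R): payoffs 0.3, 5.9 → best response Out.
Agent 3 against (C, L): payoffs 0.9, 4.9 → best response Out.
Agent 3 against (C, R): payoffs 3.1, 1.3 → best response In.
Mutual best responses: (B, R, Out); (C, L, Out); (C, R, In).

Pure-strategy Nash equilibria: (B, R, Out) and (C, L, Out) and (C, R, In)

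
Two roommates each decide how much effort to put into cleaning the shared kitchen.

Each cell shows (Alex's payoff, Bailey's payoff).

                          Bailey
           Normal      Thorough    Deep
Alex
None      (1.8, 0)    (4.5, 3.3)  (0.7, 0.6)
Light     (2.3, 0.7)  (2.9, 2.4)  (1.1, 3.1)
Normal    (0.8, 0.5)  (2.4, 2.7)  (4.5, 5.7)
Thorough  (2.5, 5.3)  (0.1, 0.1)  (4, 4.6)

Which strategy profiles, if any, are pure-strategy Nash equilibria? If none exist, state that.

For each strategy profile, look for a profitable unilateral deviation.
(None, Normal): Alex can switch to Light (1.8 → 2.3). Not NE.
(None, Thorough): Alex gets 4.5, best alternative 2.9; Bailey gets 3.3, best alternative 0.6. No profitable deviation — NE.
(None, Deep): Alex can switch to Light (0.7 → 1.1). Not NE.
(Light, Normal): Alex can switch to Thorough (2.3 → 2.5). Not NE.
(Light, Thorough): Alex can switch to None (2.9 → 4.5). Not NE.
(Light, Deep): Alex can switch to Normal (1.1 → 4.5). Not NE.
(Normal, Normal): Alex can switch to None (0.8 → 1.8). Not NE.
(Normal, Deep): Alex gets 4.5, best alternative 4; Bailey gets 5.7, best alternative 2.7. No profitable deviation — NE.
(Thorough, Normal): Alex gets 2.5, best alternative 2.3; Bailey gets 5.3, best alternative 4.6. No profitable deviation — NE.
(The remaining 3 profiles each have a profitable deviation by the same check.)

Pure-strategy Nash equilibria: (None, Thorough); (Normal, Deep); (Thorough, Normal)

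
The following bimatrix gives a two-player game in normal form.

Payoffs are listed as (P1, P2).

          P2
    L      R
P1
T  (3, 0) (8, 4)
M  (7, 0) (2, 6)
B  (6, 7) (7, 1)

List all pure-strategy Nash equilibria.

P1 against L: payoffs 3, 7, 6 → best response M.
P1 against R: payoffs 8, 2, 7 → best response T.
P2 against T: payoffs 0, 4 → best response R.
P2 against M: payoffs 0, 6 → best response R.
P2 against B: payoffs 7, 1 → best response L.
Mutual best responses: (T, R).

Pure NE: (T, R)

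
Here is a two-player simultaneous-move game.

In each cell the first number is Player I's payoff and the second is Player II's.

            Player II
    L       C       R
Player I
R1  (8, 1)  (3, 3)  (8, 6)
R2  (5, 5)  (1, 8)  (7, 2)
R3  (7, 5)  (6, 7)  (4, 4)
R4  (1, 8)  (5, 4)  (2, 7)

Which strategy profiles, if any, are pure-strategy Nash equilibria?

Pure-strategy Nash equilibria: (R1, R); (R3, C)

For each strategy profile, look for a profitable unilateral deviation.
(R1, L): Player II can switch to C (1 → 3). Not NE.
(R1, C): Player I can switch to R3 (3 → 6). Not NE.
(R1, R): Player I gets 8, best alternative 7; Player II gets 6, best alternative 3. No profitable deviation — NE.
(R2, L): Player I can switch to R1 (5 → 8). Not NE.
(R2, C): Player I can switch to R1 (1 → 3). Not NE.
(R2, R): Player I can switch to R1 (7 → 8). Not NE.
(R3, L): Player I can switch to R1 (7 → 8). Not NE.
(R3, C): Player I gets 6, best alternative 5; Player II gets 7, best alternative 5. No profitable deviation — NE.
(R3, R): Player I can switch to R1 (4 → 8). Not NE.
(R4, L): Player I can switch to R1 (1 → 8). Not NE.
(R4, C): Player I can switch to R3 (5 → 6). Not NE.
(R4, R): Player I can switch to R1 (2 → 8). Not NE.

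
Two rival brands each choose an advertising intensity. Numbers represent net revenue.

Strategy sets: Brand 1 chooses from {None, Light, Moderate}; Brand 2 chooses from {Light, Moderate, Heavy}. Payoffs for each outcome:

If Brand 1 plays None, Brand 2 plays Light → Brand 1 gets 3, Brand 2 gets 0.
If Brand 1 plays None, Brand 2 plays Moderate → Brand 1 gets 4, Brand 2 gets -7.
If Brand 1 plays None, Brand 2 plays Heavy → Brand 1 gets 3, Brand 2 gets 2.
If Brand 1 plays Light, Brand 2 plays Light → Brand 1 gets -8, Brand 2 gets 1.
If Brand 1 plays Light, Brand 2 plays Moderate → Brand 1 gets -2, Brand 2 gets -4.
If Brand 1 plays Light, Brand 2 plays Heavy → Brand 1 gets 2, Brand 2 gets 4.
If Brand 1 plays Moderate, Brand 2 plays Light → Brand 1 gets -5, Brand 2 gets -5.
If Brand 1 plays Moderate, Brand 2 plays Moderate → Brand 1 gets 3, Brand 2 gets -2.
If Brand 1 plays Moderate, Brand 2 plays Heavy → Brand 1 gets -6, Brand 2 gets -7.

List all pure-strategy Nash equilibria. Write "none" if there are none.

Check each profile: it is a Nash equilibrium iff no player can strictly gain by switching unilaterally.
(None, Light): Brand 2 can switch to Heavy (0 → 2). Not NE.
(None, Moderate): Brand 2 can switch to Light (-7 → 0). Not NE.
(None, Heavy): Brand 1 gets 3, best alternative 2; Brand 2 gets 2, best alternative 0. No profitable deviation — NE.
(Light, Light): Brand 1 can switch to None (-8 → 3). Not NE.
(Light, Moderate): Brand 1 can switch to None (-2 → 4). Not NE.
(Light, Heavy): Brand 1 can switch to None (2 → 3). Not NE.
(Moderate, Light): Brand 1 can switch to None (-5 → 3). Not NE.
(The remaining 2 profiles each have a profitable deviation by the same check.)

(None, Heavy)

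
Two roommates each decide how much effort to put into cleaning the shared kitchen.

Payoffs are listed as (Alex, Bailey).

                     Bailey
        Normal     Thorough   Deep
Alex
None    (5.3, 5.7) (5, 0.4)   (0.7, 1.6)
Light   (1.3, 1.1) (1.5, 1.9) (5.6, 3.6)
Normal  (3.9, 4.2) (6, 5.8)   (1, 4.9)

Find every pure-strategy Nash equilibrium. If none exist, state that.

Alex against Normal: payoffs 5.3, 1.3, 3.9 → best response None.
Alex against Thorough: payoffs 5, 1.5, 6 → best response Normal.
Alex against Deep: payoffs 0.7, 5.6, 1 → best response Light.
Bailey against None: payoffs 5.7, 0.4, 1.6 → best response Normal.
Bailey against Light: payoffs 1.1, 1.9, 3.6 → best response Deep.
Bailey against Normal: payoffs 4.2, 5.8, 4.9 → best response Thorough.
Mutual best responses: (None, Normal); (Light, Deep); (Normal, Thorough).

The pure Nash equilibria are (None, Normal) and (Light, Deep) and (Normal, Thorough).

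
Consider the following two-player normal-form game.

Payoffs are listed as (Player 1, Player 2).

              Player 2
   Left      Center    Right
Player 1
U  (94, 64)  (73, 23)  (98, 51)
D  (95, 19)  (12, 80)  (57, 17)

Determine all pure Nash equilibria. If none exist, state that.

Player 1 against Left: payoffs 94, 95 → best response D.
Player 1 against Center: payoffs 73, 12 → best response U.
Player 1 against Right: payoffs 98, 57 → best response U.
Player 2 against U: payoffs 64, 23, 51 → best response Left.
Player 2 against D: payoffs 19, 80, 17 → best response Center.
No profile is a mutual best response for all players.

There is no pure-strategy Nash equilibrium.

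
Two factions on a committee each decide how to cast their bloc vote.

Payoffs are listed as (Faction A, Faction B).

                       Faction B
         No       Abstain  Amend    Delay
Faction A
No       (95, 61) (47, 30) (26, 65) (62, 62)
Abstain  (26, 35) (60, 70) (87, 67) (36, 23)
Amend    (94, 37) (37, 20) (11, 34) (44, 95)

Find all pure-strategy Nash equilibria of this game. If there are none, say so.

(Abstain, Abstain)

(No, No): Faction B can switch to Amend (61 → 65). Not NE.
(No, Abstain): Faction A can switch to Abstain (47 → 60). Not NE.
(No, Amend): Faction A can switch to Abstain (26 → 87). Not NE.
(No, Delay): Faction B can switch to Amend (62 → 65). Not NE.
(Abstain, No): Faction A can switch to No (26 → 95). Not NE.
(Abstain, Abstain): Faction A gets 60, best alternative 47; Faction B gets 70, best alternative 67. No profitable deviation — NE.
(Abstain, Amend): Faction B can switch to Abstain (67 → 70). Not NE.
(The remaining 5 profiles each have a profitable deviation by the same check.)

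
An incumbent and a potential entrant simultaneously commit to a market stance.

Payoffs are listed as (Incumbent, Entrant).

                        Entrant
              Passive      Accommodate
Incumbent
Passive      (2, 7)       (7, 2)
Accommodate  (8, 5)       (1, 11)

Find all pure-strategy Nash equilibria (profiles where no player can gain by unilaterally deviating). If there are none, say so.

No pure-strategy Nash equilibrium.

Check each profile: it is a Nash equilibrium iff no player can strictly gain by switching unilaterally.
(Passive, Passive): Incumbent can switch to Accommodate (2 → 8). Not NE.
(Passive, Accommodate): Entrant can switch to Passive (2 → 7). Not NE.
(Accommodate, Passive): Entrant can switch to Accommodate (5 → 11). Not NE.
(Accommodate, Accommodate): Incumbent can switch to Passive (1 → 7). Not NE.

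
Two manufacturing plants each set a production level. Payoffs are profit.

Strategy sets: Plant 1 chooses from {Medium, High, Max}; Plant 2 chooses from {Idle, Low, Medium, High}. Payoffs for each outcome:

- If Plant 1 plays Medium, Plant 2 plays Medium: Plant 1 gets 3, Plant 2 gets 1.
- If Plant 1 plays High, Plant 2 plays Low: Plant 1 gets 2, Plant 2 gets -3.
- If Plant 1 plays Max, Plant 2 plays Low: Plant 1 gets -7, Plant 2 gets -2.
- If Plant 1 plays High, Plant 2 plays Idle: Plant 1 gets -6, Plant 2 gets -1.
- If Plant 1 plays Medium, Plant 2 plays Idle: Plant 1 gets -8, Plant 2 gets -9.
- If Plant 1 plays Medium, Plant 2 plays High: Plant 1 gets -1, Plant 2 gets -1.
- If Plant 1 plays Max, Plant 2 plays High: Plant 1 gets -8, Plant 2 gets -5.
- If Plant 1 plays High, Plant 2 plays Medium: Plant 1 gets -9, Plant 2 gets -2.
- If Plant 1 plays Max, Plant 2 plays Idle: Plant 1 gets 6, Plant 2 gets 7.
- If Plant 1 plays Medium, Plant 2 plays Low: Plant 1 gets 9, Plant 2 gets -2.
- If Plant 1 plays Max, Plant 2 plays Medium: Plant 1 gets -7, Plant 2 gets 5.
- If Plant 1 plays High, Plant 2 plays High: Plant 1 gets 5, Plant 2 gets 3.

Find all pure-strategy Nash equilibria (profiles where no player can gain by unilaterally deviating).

(Medium, Medium), (High, High), (Max, Idle)

For each strategy profile, look for a profitable unilateral deviation.
(Medium, Idle): Plant 1 can switch to High (-8 → -6). Not NE.
(Medium, Low): Plant 2 can switch to Medium (-2 → 1). Not NE.
(Medium, Medium): Plant 1 gets 3, best alternative -7; Plant 2 gets 1, best alternative -1. No profitable deviation — NE.
(Medium, High): Plant 1 can switch to High (-1 → 5). Not NE.
(High, Idle): Plant 1 can switch to Max (-6 → 6). Not NE.
(High, Low): Plant 1 can switch to Medium (2 → 9). Not NE.
(High, Medium): Plant 1 can switch to Medium (-9 → 3). Not NE.
(High, High): Plant 1 gets 5, best alternative -1; Plant 2 gets 3, best alternative -1. No profitable deviation — NE.
(Max, Idle): Plant 1 gets 6, best alternative -6; Plant 2 gets 7, best alternative 5. No profitable deviation — NE.
(The remaining 3 profiles each have a profitable deviation by the same check.)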